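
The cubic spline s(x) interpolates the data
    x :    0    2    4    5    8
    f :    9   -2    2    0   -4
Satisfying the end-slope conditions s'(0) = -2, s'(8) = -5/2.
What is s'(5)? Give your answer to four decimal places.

-2.5125

With M_i denoting the second derivative at x_i, h_i = 2, 2, 1, 3, and Δ_i = (y_(i+1) − y_i)/h_i = -11/2, 2, -2, -4/3:
  2·M_0 + 8·M_1 + 2·M_2 = 6(Δ_1 - Δ_0) = 45
  2·M_1 + 6·M_2 + 1·M_3 = 6(Δ_2 - Δ_1) = -24
  1·M_2 + 8·M_3 + 3·M_4 = 6(Δ_3 - Δ_2) = 4
Clamped end conditions give two more equations: 2h_0·M_0 + h_0·M_1 = 6(Δ_0 - s'(0)) = -21 and h_3·M_3 + 2h_3·M_4 = 6(s'(8) - Δ_3) = -7.
Hence M_0 = -413/40, M_1 = 203/20, M_2 = -311/40, M_3 = 47/20, M_4 = -281/120.
On [5, 8], s'(x) = b_3 + 2c_3·(x - 5) + 3d_3·(x - 5)² with b_3 = Δ_3 - h_3(2M_3 + M_4)/6 = -201/80, c_3 = M_3/2 = 47/40, d_3 = (M_4 - M_3)/(6h_3) = -563/2160. So s'(5) = -201/80.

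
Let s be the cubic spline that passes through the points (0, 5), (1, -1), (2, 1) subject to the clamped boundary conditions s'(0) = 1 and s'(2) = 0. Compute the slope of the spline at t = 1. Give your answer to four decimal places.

With M_i denoting the second derivative at x_i, h_i = 1, 1, and Δ_i = (y_(i+1) − y_i)/h_i = -6, 2:
  1·M_0 + 4·M_1 + 1·M_2 = 6(Δ_1 - Δ_0) = 48
Clamped end conditions give two more equations: 2h_0·M_0 + h_0·M_1 = 6(Δ_0 - s'(0)) = -42 and h_1·M_1 + 2h_1·M_2 = 6(s'(2) - Δ_1) = -12.
Forward elimination and back-substitution give M_0 = -67/2, M_1 = 25, M_2 = -37/2.
On [1, 2], s'(t) = b_1 + 2c_1·(t - 1) + 3d_1·(t - 1)² with b_1 = Δ_1 - h_1(2M_1 + M_2)/6 = -13/4, c_1 = M_1/2 = 25/2, d_1 = (M_2 - M_1)/(6h_1) = -29/4. So s'(1) = -13/4.

-3.2500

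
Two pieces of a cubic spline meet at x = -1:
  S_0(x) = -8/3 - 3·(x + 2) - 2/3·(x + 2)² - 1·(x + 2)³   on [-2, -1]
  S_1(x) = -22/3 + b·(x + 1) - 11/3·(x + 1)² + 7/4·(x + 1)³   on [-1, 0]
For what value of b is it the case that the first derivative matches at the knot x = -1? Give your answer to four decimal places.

-7.3333

S_0'(x) = -3 - 4/3·(x + 2) - 3·(x + 2)², so S_0'(-1) = -22/3. On the right, S_1'(-1) = b, so b = -22/3.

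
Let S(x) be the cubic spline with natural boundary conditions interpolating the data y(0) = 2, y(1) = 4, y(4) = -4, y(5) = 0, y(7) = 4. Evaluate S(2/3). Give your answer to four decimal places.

3.7305

Write m_i for S''(x_i). With h_i = 1, 3, 1, 2 and divided differences Δ_i = 2, -8/3, 4, 2, the continuity of S' gives the tridiagonal system
  1·m_0 + 8·m_1 + 3·m_2 = 6(Δ_1 - Δ_0) = -28
  3·m_1 + 8·m_2 + 1·m_3 = 6(Δ_2 - Δ_1) = 40
  1·m_2 + 6·m_3 + 2·m_4 = 6(Δ_3 - Δ_2) = -12
Natural end conditions: m_0 = m_4 = 0.
Solving: m_0 = 0, m_1 = -148/23, m_2 = 180/23, m_3 = -76/23, m_4 = 0.
On [0, 1], S(x) = 2 + 212/69·x + 0·x² - 74/69·x³.
With x = 2/3: S(2/3) = 6950/1863.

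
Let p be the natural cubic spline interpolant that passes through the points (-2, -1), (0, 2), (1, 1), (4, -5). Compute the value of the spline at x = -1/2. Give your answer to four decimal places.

1.7806

Let σ_i = p''(x_i). Step sizes h_i = 2, 1, 3; slopes of the chords Δ_i = (y_(i+1) - y_i)/h_i = 3/2, -1, -2.
  2·σ_0 + 6·σ_1 + 1·σ_2 = 6(Δ_1 - Δ_0) = -15
  1·σ_1 + 8·σ_2 + 3·σ_3 = 6(Δ_2 - Δ_1) = -6
Natural end conditions: σ_0 = σ_3 = 0.
Hence σ_0 = 0, σ_1 = -114/47, σ_2 = -21/47, σ_3 = 0.
On [-2, 0], p(x) = -1 + 217/94·(x + 2) + 0·(x + 2)² - 19/94·(x + 2)³.
With (x + 2) = 3/2: p(-1/2) = 1339/752.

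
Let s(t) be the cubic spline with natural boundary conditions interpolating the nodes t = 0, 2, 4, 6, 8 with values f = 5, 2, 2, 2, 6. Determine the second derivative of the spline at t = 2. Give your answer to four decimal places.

With m_i denoting the second derivative at x_i, h_i = 2, 2, 2, 2, and Δ_i = (y_(i+1) − y_i)/h_i = -3/2, 0, 0, 2:
  2·m_0 + 8·m_1 + 2·m_2 = 6(Δ_1 - Δ_0) = 9
  2·m_1 + 8·m_2 + 2·m_3 = 6(Δ_2 - Δ_1) = 0
  2·m_2 + 8·m_3 + 2·m_4 = 6(Δ_3 - Δ_2) = 12
Natural end conditions: m_0 = m_4 = 0.
Solving: m_0 = 0, m_1 = 21/16, m_2 = -3/4, m_3 = 27/16, m_4 = 0.

1.3125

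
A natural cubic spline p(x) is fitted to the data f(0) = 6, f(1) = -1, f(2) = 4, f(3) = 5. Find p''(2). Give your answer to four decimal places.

-11.2000

Write M_i for p''(x_i). With h_i = 1, 1, 1 and divided differences Δ_i = -7, 5, 1, the continuity of p' gives the tridiagonal system
  1·M_0 + 4·M_1 + 1·M_2 = 6(Δ_1 - Δ_0) = 72
  1·M_1 + 4·M_2 + 1·M_3 = 6(Δ_2 - Δ_1) = -24
Natural end conditions: M_0 = M_3 = 0.
Solving the tridiagonal system: M_0 = 0, M_1 = 104/5, M_2 = -56/5, M_3 = 0.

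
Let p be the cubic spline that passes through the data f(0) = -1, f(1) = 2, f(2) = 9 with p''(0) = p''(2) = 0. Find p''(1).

6

Write m_i for p''(x_i). With h_i = 1, 1 and divided differences Δ_i = 3, 7, the continuity of p' gives the tridiagonal system
  1·m_0 + 4·m_1 + 1·m_2 = 6(Δ_1 - Δ_0) = 24
Natural end conditions: m_0 = m_2 = 0.
Hence m_0 = 0, m_1 = 6, m_2 = 0.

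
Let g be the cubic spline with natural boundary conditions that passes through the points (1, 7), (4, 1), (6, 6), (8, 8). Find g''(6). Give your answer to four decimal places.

With M_i denoting the second derivative at x_i, h_i = 3, 2, 2, and Δ_i = (y_(i+1) − y_i)/h_i = -2, 5/2, 1:
  3·M_0 + 10·M_1 + 2·M_2 = 6(Δ_1 - Δ_0) = 27
  2·M_1 + 8·M_2 + 2·M_3 = 6(Δ_2 - Δ_1) = -9
Natural end conditions: M_0 = M_3 = 0.
Solving the tridiagonal system: M_0 = 0, M_1 = 117/38, M_2 = -36/19, M_3 = 0.

-1.8947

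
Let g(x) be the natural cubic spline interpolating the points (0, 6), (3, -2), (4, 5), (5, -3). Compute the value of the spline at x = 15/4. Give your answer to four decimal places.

Write M_i for g''(x_i). With h_i = 3, 1, 1 and divided differences Δ_i = -8/3, 7, -8, the continuity of g' gives the tridiagonal system
  3·M_0 + 8·M_1 + 1·M_2 = 6(Δ_1 - Δ_0) = 58
  1·M_1 + 4·M_2 + 1·M_3 = 6(Δ_2 - Δ_1) = -90
Natural end conditions: M_0 = M_3 = 0.
Hence M_0 = 0, M_1 = 322/31, M_2 = -778/31, M_3 = 0.
On [3, 4], g(x) = -2 + 718/93·(x - 3) + 161/31·(x - 3)² - 550/93·(x - 3)³.
With (x - 3) = 3/4: g(15/4) = 4183/992.

4.2167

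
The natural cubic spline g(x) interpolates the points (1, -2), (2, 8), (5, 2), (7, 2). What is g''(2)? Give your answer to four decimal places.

-10.6479

Write m_i for g''(x_i). With h_i = 1, 3, 2 and divided differences Δ_i = 10, -2, 0, the continuity of g' gives the tridiagonal system
  1·m_0 + 8·m_1 + 3·m_2 = 6(Δ_1 - Δ_0) = -72
  3·m_1 + 10·m_2 + 2·m_3 = 6(Δ_2 - Δ_1) = 12
Natural end conditions: m_0 = m_3 = 0.
Solving: m_0 = 0, m_1 = -756/71, m_2 = 312/71, m_3 = 0.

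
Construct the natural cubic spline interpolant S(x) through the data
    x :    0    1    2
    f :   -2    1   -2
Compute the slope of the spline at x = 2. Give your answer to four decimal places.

-4.5000

Write m_i for S''(x_i). With h_i = 1, 1 and divided differences Δ_i = 3, -3, the continuity of S' gives the tridiagonal system
  1·m_0 + 4·m_1 + 1·m_2 = 6(Δ_1 - Δ_0) = -36
Natural end conditions: m_0 = m_2 = 0.
Hence m_0 = 0, m_1 = -9, m_2 = 0.
On [1, 2], S'(x) = b_1 + 2c_1·(x - 1) + 3d_1·(x - 1)² with b_1 = Δ_1 - h_1(2m_1 + m_2)/6 = 0, c_1 = m_1/2 = -9/2, d_1 = (m_2 - m_1)/(6h_1) = 3/2. So S'(2) = -9/2.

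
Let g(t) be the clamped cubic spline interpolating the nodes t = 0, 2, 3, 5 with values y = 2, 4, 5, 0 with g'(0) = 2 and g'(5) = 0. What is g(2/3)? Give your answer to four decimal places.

Write m_i for g''(x_i). With h_i = 2, 1, 2 and divided differences Δ_i = 1, 1, -5/2, the continuity of g' gives the tridiagonal system
  2·m_0 + 6·m_1 + 1·m_2 = 6(Δ_1 - Δ_0) = 0
  1·m_1 + 6·m_2 + 2·m_3 = 6(Δ_2 - Δ_1) = -21
Clamped end conditions give two more equations: 2h_0·m_0 + h_0·m_1 = 6(Δ_0 - g'(0)) = -6 and h_2·m_2 + 2h_2·m_3 = 6(g'(5) - Δ_2) = 15.
Solving: m_0 = -77/32, m_1 = 29/16, m_2 = -97/16, m_3 = 217/32.
On [0, 2], g(t) = 2 + 2·t - 77/64·t² + 45/128·t³.
With t = 2/3: g(2/3) = 209/72.

2.9028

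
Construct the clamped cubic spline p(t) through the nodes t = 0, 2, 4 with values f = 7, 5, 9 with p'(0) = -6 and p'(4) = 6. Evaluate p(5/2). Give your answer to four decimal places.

5.2734

With M_i denoting the second derivative at x_i, h_i = 2, 2, and Δ_i = (y_(i+1) − y_i)/h_i = -1, 2:
  2·M_0 + 8·M_1 + 2·M_2 = 6(Δ_1 - Δ_0) = 18
Clamped end conditions give two more equations: 2h_0·M_0 + h_0·M_1 = 6(Δ_0 - p'(0)) = 30 and h_1·M_1 + 2h_1·M_2 = 6(p'(4) - Δ_1) = 24.
Forward elimination and back-substitution give M_0 = 33/4, M_1 = -3/2, M_2 = 27/4.
On [2, 4], p(t) = 5 + 3/4·(t - 2) - 3/4·(t - 2)² + 11/16·(t - 2)³.
With (t - 2) = 1/2: p(5/2) = 675/128.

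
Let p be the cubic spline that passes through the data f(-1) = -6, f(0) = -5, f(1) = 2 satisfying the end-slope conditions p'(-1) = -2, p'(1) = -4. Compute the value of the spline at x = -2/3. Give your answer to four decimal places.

-6.5926

Let m_i = p''(x_i). Step sizes h_i = 1, 1; slopes of the chords Δ_i = (y_(i+1) - y_i)/h_i = 1, 7.
  1·m_0 + 4·m_1 + 1·m_2 = 6(Δ_1 - Δ_0) = 36
Clamped end conditions give two more equations: 2h_0·m_0 + h_0·m_1 = 6(Δ_0 - p'(-1)) = 18 and h_1·m_1 + 2h_1·m_2 = 6(p'(1) - Δ_1) = -66.
Forward elimination and back-substitution give m_0 = -1, m_1 = 20, m_2 = -43.
On [-1, 0], p(x) = -6 - 2·(x + 1) - 1/2·(x + 1)² + 7/2·(x + 1)³.
With (x + 1) = 1/3: p(-2/3) = -178/27.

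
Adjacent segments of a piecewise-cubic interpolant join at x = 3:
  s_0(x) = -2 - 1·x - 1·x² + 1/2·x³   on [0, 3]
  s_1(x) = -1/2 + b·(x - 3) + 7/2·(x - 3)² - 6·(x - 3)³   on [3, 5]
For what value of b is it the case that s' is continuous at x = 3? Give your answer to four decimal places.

6.5000

s_0'(x) = -1 - 2·x + 3/2·x², so s_0'(3) = 13/2. On the right, s_1'(3) = b, so b = 13/2.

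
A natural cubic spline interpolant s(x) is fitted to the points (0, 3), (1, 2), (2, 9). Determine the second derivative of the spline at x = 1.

Write M_i for s''(x_i). With h_i = 1, 1 and divided differences Δ_i = -1, 7, the continuity of s' gives the tridiagonal system
  1·M_0 + 4·M_1 + 1·M_2 = 6(Δ_1 - Δ_0) = 48
Natural end conditions: M_0 = M_2 = 0.
Hence M_0 = 0, M_1 = 12, M_2 = 0.

12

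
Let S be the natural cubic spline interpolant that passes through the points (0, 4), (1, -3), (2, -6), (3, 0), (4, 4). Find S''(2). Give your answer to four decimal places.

14.5714

Write σ_i for S''(x_i). With h_i = 1, 1, 1, 1 and divided differences Δ_i = -7, -3, 6, 4, the continuity of S' gives the tridiagonal system
  1·σ_0 + 4·σ_1 + 1·σ_2 = 6(Δ_1 - Δ_0) = 24
  1·σ_1 + 4·σ_2 + 1·σ_3 = 6(Δ_2 - Δ_1) = 54
  1·σ_2 + 4·σ_3 + 1·σ_4 = 6(Δ_3 - Δ_2) = -12
Natural end conditions: σ_0 = σ_4 = 0.
Solving the tridiagonal system: σ_0 = 0, σ_1 = 33/14, σ_2 = 102/7, σ_3 = -93/14, σ_4 = 0.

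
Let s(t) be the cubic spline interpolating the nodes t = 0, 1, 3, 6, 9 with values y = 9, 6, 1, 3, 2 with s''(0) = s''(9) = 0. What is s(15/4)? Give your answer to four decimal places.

0.7573

Let σ_i = s''(x_i). Step sizes h_i = 1, 2, 3, 3; slopes of the chords Δ_i = (y_(i+1) - y_i)/h_i = -3, -5/2, 2/3, -1/3.
  1·σ_0 + 6·σ_1 + 2·σ_2 = 6(Δ_1 - Δ_0) = 3
  2·σ_1 + 10·σ_2 + 3·σ_3 = 6(Δ_2 - Δ_1) = 19
  3·σ_2 + 12·σ_3 + 3·σ_4 = 6(Δ_3 - Δ_2) = -6
Natural end conditions: σ_0 = σ_4 = 0.
Solving: σ_0 = 0, σ_1 = -53/206, σ_2 = 234/103, σ_3 = -110/103, σ_4 = 0.
On [3, 6], s(t) = 1 - 331/309·(t - 3) + 117/103·(t - 3)² - 172/927·(t - 3)³.
With (t - 3) = 3/4: s(15/4) = 78/103.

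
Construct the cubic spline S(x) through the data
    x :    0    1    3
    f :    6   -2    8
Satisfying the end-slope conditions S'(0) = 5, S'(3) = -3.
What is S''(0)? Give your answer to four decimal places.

With m_i denoting the second derivative at x_i, h_i = 1, 2, and Δ_i = (y_(i+1) − y_i)/h_i = -8, 5:
  1·m_0 + 6·m_1 + 2·m_2 = 6(Δ_1 - Δ_0) = 78
Clamped end conditions give two more equations: 2h_0·m_0 + h_0·m_1 = 6(Δ_0 - S'(0)) = -78 and h_1·m_1 + 2h_1·m_2 = 6(S'(3) - Δ_1) = -48.
Solving the tridiagonal system: m_0 = -164/3, m_1 = 94/3, m_2 = -83/3.

-54.6667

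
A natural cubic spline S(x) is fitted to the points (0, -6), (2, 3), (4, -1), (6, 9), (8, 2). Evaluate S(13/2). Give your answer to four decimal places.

With σ_i denoting the second derivative at x_i, h_i = 2, 2, 2, 2, and Δ_i = (y_(i+1) − y_i)/h_i = 9/2, -2, 5, -7/2:
  2·σ_0 + 8·σ_1 + 2·σ_2 = 6(Δ_1 - Δ_0) = -39
  2·σ_1 + 8·σ_2 + 2·σ_3 = 6(Δ_2 - Δ_1) = 42
  2·σ_2 + 8·σ_3 + 2·σ_4 = 6(Δ_3 - Δ_2) = -51
Natural end conditions: σ_0 = σ_4 = 0.
Hence σ_0 = 0, σ_1 = -201/28, σ_2 = 129/14, σ_3 = -243/28, σ_4 = 0.
On [6, 8], S(x) = 9 + 16/7·(x - 6) - 243/56·(x - 6)² + 81/112·(x - 6)³.
With (x - 6) = 1/2: S(13/2) = 1171/128.

9.1484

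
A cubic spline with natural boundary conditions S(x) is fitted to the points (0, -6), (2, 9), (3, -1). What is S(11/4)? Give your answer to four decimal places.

2.1836

Put M_i = S'' at the i-th knot. Here h = (2, 1) and Δ = (15/2, -10), so the interior equations h_(i-1)·M_(i-1) + 2(h_(i-1)+h_i)·M_i + h_i·M_(i+1) = 6(Δ_i − Δ_(i-1)) read
  2·M_0 + 6·M_1 + 1·M_2 = 6(Δ_1 - Δ_0) = -105
Natural end conditions: M_0 = M_2 = 0.
Hence M_0 = 0, M_1 = -35/2, M_2 = 0.
On [2, 3], S(x) = 9 - 25/6·(x - 2) - 35/4·(x - 2)² + 35/12·(x - 2)³.
With (x - 2) = 3/4: S(11/4) = 559/256.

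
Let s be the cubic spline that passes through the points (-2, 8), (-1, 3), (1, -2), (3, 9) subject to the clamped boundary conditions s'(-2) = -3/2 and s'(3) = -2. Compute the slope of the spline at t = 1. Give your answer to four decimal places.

4.3696

Put m_i = s'' at the i-th knot. Here h = (1, 2, 2) and Δ = (-5, -5/2, 11/2), so the interior equations h_(i-1)·m_(i-1) + 2(h_(i-1)+h_i)·m_i + h_i·m_(i+1) = 6(Δ_i − Δ_(i-1)) read
  1·m_0 + 6·m_1 + 2·m_2 = 6(Δ_1 - Δ_0) = 15
  2·m_1 + 8·m_2 + 2·m_3 = 6(Δ_2 - Δ_1) = 48
Clamped end conditions give two more equations: 2h_0·m_0 + h_0·m_1 = 6(Δ_0 - s'(-2)) = -21 and h_2·m_2 + 2h_2·m_3 = 6(s'(3) - Δ_2) = -45.
Forward elimination and back-substitution give m_0 = -254/23, m_1 = 25/23, m_2 = 449/46, m_3 = -371/23.
On [1, 3], s'(t) = b_2 + 2c_2·(t - 1) + 3d_2·(t - 1)² with b_2 = Δ_2 - h_2(2m_2 + m_3)/6 = 201/46, c_2 = m_2/2 = 449/92, d_2 = (m_3 - m_2)/(6h_2) = -397/184. So s'(1) = 201/46.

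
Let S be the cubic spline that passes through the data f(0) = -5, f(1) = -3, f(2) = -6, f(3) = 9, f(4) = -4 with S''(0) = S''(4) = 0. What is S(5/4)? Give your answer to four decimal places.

Write σ_i for S''(x_i). With h_i = 1, 1, 1, 1 and divided differences Δ_i = 2, -3, 15, -13, the continuity of S' gives the tridiagonal system
  1·σ_0 + 4·σ_1 + 1·σ_2 = 6(Δ_1 - Δ_0) = -30
  1·σ_1 + 4·σ_2 + 1·σ_3 = 6(Δ_2 - Δ_1) = 108
  1·σ_2 + 4·σ_3 + 1·σ_4 = 6(Δ_3 - Δ_2) = -168
Natural end conditions: σ_0 = σ_4 = 0.
Forward elimination and back-substitution give σ_0 = 0, σ_1 = -75/4, σ_2 = 45, σ_3 = -213/4, σ_4 = 0.
On [1, 2], S(t) = -3 - 17/4·(t - 1) - 75/8·(t - 1)² + 85/8·(t - 1)³.
With (t - 1) = 1/4: S(5/4) = -2295/512.

-4.4824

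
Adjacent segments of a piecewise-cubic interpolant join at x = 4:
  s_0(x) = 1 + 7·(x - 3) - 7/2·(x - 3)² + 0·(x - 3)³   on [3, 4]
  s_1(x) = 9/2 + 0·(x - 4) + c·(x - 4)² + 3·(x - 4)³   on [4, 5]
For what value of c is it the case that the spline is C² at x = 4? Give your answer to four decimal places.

-3.5000

s_0''(x) = -7 + 0·(x - 3), so s_0''(4) = -7. On the right, s_1''(4) = 2c, so c = -7/2.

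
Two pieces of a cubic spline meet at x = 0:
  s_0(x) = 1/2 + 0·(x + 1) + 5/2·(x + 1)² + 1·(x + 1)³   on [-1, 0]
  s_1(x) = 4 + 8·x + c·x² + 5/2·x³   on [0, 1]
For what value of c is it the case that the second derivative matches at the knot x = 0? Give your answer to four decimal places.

s_0''(x) = 5 + 6·(x + 1), so s_0''(0) = 11. On the right, s_1''(0) = 2c, so c = 11/2.

5.5000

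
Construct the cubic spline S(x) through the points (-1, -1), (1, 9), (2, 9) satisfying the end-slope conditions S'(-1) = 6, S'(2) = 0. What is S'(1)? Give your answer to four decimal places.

1.5000

Put σ_i = S'' at the i-th knot. Here h = (2, 1) and Δ = (5, 0), so the interior equations h_(i-1)·σ_(i-1) + 2(h_(i-1)+h_i)·σ_i + h_i·σ_(i+1) = 6(Δ_i − Δ_(i-1)) read
  2·σ_0 + 6·σ_1 + 1·σ_2 = 6(Δ_1 - Δ_0) = -30
Clamped end conditions give two more equations: 2h_0·σ_0 + h_0·σ_1 = 6(Δ_0 - S'(-1)) = -6 and h_1·σ_1 + 2h_1·σ_2 = 6(S'(2) - Δ_1) = 0.
Solving: σ_0 = 3/2, σ_1 = -6, σ_2 = 3.
On [1, 2], S'(x) = b_1 + 2c_1·(x - 1) + 3d_1·(x - 1)² with b_1 = Δ_1 - h_1(2σ_1 + σ_2)/6 = 3/2, c_1 = σ_1/2 = -3, d_1 = (σ_2 - σ_1)/(6h_1) = 3/2. So S'(1) = 3/2.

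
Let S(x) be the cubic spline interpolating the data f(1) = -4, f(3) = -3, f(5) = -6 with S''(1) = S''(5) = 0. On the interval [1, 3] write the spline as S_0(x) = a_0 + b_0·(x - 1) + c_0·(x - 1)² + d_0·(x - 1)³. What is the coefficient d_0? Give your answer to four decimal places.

Put M_i = S'' at the i-th knot. Here h = (2, 2) and Δ = (1/2, -3/2), so the interior equations h_(i-1)·M_(i-1) + 2(h_(i-1)+h_i)·M_i + h_i·M_(i+1) = 6(Δ_i − Δ_(i-1)) read
  2·M_0 + 8·M_1 + 2·M_2 = 6(Δ_1 - Δ_0) = -12
Natural end conditions: M_0 = M_2 = 0.
Forward elimination and back-substitution give M_0 = 0, M_1 = -3/2, M_2 = 0.
On [1, 3], with S_0(x) = a_0 + b_0·(x - 1) + c_0·(x - 1)² + d_0·(x - 1)³: c_0 = M_0/2 = 0, d_0 = (M_1 - M_0)/(6h_0) = -1/8, b_0 = Δ_0 - h_0(2M_0 + M_1)/6 = 1.

-0.1250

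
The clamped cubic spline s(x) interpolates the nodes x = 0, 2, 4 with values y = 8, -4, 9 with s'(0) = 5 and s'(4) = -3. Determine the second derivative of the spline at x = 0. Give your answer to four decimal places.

-27.8750

Let σ_i = s''(x_i). Step sizes h_i = 2, 2; slopes of the chords Δ_i = (y_(i+1) - y_i)/h_i = -6, 13/2.
  2·σ_0 + 8·σ_1 + 2·σ_2 = 6(Δ_1 - Δ_0) = 75
Clamped end conditions give two more equations: 2h_0·σ_0 + h_0·σ_1 = 6(Δ_0 - s'(0)) = -66 and h_1·σ_1 + 2h_1·σ_2 = 6(s'(4) - Δ_1) = -57.
Forward elimination and back-substitution give σ_0 = -223/8, σ_1 = 91/4, σ_2 = -205/8.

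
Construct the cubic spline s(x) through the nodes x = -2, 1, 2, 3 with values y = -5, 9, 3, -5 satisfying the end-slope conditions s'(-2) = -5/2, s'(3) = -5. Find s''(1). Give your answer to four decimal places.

Put M_i = s'' at the i-th knot. Here h = (3, 1, 1) and Δ = (14/3, -6, -8), so the interior equations h_(i-1)·M_(i-1) + 2(h_(i-1)+h_i)·M_i + h_i·M_(i+1) = 6(Δ_i − Δ_(i-1)) read
  3·M_0 + 8·M_1 + 1·M_2 = 6(Δ_1 - Δ_0) = -64
  1·M_1 + 4·M_2 + 1·M_3 = 6(Δ_2 - Δ_1) = -12
Clamped end conditions give two more equations: 2h_0·M_0 + h_0·M_1 = 6(Δ_0 - s'(-2)) = 43 and h_2·M_2 + 2h_2·M_3 = 6(s'(3) - Δ_2) = 18.
Solving the tridiagonal system: M_0 = 1180/87, M_1 = -371/29, M_2 = -68/29, M_3 = 295/29.

-12.7931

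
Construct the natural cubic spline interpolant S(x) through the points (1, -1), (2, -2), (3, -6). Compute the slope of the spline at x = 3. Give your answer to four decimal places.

Write M_i for S''(x_i). With h_i = 1, 1 and divided differences Δ_i = -1, -4, the continuity of S' gives the tridiagonal system
  1·M_0 + 4·M_1 + 1·M_2 = 6(Δ_1 - Δ_0) = -18
Natural end conditions: M_0 = M_2 = 0.
Hence M_0 = 0, M_1 = -9/2, M_2 = 0.
On [2, 3], S'(x) = b_1 + 2c_1·(x - 2) + 3d_1·(x - 2)² with b_1 = Δ_1 - h_1(2M_1 + M_2)/6 = -5/2, c_1 = M_1/2 = -9/4, d_1 = (M_2 - M_1)/(6h_1) = 3/4. So S'(3) = -19/4.

-4.7500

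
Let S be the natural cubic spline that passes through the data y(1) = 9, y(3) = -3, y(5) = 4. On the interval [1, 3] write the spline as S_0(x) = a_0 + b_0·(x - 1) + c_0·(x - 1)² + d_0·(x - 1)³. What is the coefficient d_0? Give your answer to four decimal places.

Let m_i = S''(x_i). Step sizes h_i = 2, 2; slopes of the chords Δ_i = (y_(i+1) - y_i)/h_i = -6, 7/2.
  2·m_0 + 8·m_1 + 2·m_2 = 6(Δ_1 - Δ_0) = 57
Natural end conditions: m_0 = m_2 = 0.
Forward elimination and back-substitution give m_0 = 0, m_1 = 57/8, m_2 = 0.
On [1, 3], with S_0(x) = a_0 + b_0·(x - 1) + c_0·(x - 1)² + d_0·(x - 1)³: c_0 = m_0/2 = 0, d_0 = (m_1 - m_0)/(6h_0) = 19/32, b_0 = Δ_0 - h_0(2m_0 + m_1)/6 = -67/8.

0.5938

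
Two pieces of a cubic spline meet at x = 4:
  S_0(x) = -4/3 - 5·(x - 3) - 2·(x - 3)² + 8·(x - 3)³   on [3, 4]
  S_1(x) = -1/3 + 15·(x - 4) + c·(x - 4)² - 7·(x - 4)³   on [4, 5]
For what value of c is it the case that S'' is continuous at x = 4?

S_0''(x) = -4 + 48·(x - 3), so S_0''(4) = 44. On the right, S_1''(4) = 2c, so c = 22.

22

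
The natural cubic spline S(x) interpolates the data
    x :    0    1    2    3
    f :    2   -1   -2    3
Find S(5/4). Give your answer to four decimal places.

Write m_i for S''(x_i). With h_i = 1, 1, 1 and divided differences Δ_i = -3, -1, 5, the continuity of S' gives the tridiagonal system
  1·m_0 + 4·m_1 + 1·m_2 = 6(Δ_1 - Δ_0) = 12
  1·m_1 + 4·m_2 + 1·m_3 = 6(Δ_2 - Δ_1) = 36
Natural end conditions: m_0 = m_3 = 0.
Solving the tridiagonal system: m_0 = 0, m_1 = 4/5, m_2 = 44/5, m_3 = 0.
On [1, 2], S(x) = -1 - 41/15·(x - 1) + 2/5·(x - 1)² + 4/3·(x - 1)³.
With (x - 1) = 1/4: S(5/4) = -131/80.

-1.6375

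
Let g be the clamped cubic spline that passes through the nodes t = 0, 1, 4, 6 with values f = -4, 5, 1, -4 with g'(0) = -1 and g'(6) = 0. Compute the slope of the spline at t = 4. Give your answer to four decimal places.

Put M_i = g'' at the i-th knot. Here h = (1, 3, 2) and Δ = (9, -4/3, -5/2), so the interior equations h_(i-1)·M_(i-1) + 2(h_(i-1)+h_i)·M_i + h_i·M_(i+1) = 6(Δ_i − Δ_(i-1)) read
  1·M_0 + 8·M_1 + 3·M_2 = 6(Δ_1 - Δ_0) = -62
  3·M_1 + 10·M_2 + 2·M_3 = 6(Δ_2 - Δ_1) = -7
Clamped end conditions give two more equations: 2h_0·M_0 + h_0·M_1 = 6(Δ_0 - g'(0)) = 60 and h_2·M_2 + 2h_2·M_3 = 6(g'(6) - Δ_2) = 15.
Forward elimination and back-substitution give M_0 = 2863/78, M_1 = -523/39, M_2 = 223/78, M_3 = 181/78.
On [4, 6], g'(t) = b_2 + 2c_2·(t - 4) + 3d_2·(t - 4)² with b_2 = Δ_2 - h_2(2M_2 + M_3)/6 = -202/39, c_2 = M_2/2 = 223/156, d_2 = (M_3 - M_2)/(6h_2) = -7/156. So g'(4) = -202/39.

-5.1795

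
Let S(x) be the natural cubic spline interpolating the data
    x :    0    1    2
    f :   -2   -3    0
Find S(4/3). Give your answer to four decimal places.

Let M_i = S''(x_i). Step sizes h_i = 1, 1; slopes of the chords Δ_i = (y_(i+1) - y_i)/h_i = -1, 3.
  1·M_0 + 4·M_1 + 1·M_2 = 6(Δ_1 - Δ_0) = 24
Natural end conditions: M_0 = M_2 = 0.
Hence M_0 = 0, M_1 = 6, M_2 = 0.
On [1, 2], S(x) = -3 + 1·(x - 1) + 3·(x - 1)² - 1·(x - 1)³.
With (x - 1) = 1/3: S(4/3) = -64/27.

-2.3704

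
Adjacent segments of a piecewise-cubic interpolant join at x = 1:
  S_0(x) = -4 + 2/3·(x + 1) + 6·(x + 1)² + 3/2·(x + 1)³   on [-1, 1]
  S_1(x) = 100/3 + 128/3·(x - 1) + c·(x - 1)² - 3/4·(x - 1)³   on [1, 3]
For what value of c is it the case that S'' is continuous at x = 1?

15

S_0''(x) = 12 + 9·(x + 1), so S_0''(1) = 30. On the right, S_1''(1) = 2c, so c = 15.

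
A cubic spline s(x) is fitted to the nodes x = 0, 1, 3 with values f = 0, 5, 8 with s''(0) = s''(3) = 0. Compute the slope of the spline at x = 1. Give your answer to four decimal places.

3.8333

Write M_i for s''(x_i). With h_i = 1, 2 and divided differences Δ_i = 5, 3/2, the continuity of s' gives the tridiagonal system
  1·M_0 + 6·M_1 + 2·M_2 = 6(Δ_1 - Δ_0) = -21
Natural end conditions: M_0 = M_2 = 0.
Forward elimination and back-substitution give M_0 = 0, M_1 = -7/2, M_2 = 0.
On [1, 3], s'(x) = b_1 + 2c_1·(x - 1) + 3d_1·(x - 1)² with b_1 = Δ_1 - h_1(2M_1 + M_2)/6 = 23/6, c_1 = M_1/2 = -7/4, d_1 = (M_2 - M_1)/(6h_1) = 7/24. So s'(1) = 23/6.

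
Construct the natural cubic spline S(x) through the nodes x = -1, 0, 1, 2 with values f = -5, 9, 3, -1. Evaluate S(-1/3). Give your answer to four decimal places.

6.3580

Write σ_i for S''(x_i). With h_i = 1, 1, 1 and divided differences Δ_i = 14, -6, -4, the continuity of S' gives the tridiagonal system
  1·σ_0 + 4·σ_1 + 1·σ_2 = 6(Δ_1 - Δ_0) = -120
  1·σ_1 + 4·σ_2 + 1·σ_3 = 6(Δ_2 - Δ_1) = 12
Natural end conditions: σ_0 = σ_3 = 0.
Hence σ_0 = 0, σ_1 = -164/5, σ_2 = 56/5, σ_3 = 0.
On [-1, 0], S(x) = -5 + 292/15·(x + 1) + 0·(x + 1)² - 82/15·(x + 1)³.
With (x + 1) = 2/3: S(-1/3) = 515/81.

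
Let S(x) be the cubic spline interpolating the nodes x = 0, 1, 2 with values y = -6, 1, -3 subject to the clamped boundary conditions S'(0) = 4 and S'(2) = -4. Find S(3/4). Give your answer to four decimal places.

Write σ_i for S''(x_i). With h_i = 1, 1 and divided differences Δ_i = 7, -4, the continuity of S' gives the tridiagonal system
  1·σ_0 + 4·σ_1 + 1·σ_2 = 6(Δ_1 - Δ_0) = -66
Clamped end conditions give two more equations: 2h_0·σ_0 + h_0·σ_1 = 6(Δ_0 - S'(0)) = 18 and h_1·σ_1 + 2h_1·σ_2 = 6(S'(2) - Δ_1) = 0.
Forward elimination and back-substitution give σ_0 = 43/2, σ_1 = -25, σ_2 = 25/2.
On [0, 1], S(x) = -6 + 4·x + 43/4·x² - 31/4·x³.
With x = 3/4: S(3/4) = -57/256.

-0.2227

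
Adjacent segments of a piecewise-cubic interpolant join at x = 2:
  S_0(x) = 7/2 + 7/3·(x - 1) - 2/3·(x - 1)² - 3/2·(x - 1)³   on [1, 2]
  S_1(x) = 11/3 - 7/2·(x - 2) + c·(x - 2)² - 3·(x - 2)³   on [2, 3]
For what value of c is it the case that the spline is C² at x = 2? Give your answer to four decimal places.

S_0''(x) = -4/3 - 9·(x - 1), so S_0''(2) = -31/3. On the right, S_1''(2) = 2c, so c = -31/6.

-5.1667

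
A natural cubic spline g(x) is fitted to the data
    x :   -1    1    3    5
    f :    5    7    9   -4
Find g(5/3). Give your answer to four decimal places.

Write m_i for g''(x_i). With h_i = 2, 2, 2 and divided differences Δ_i = 1, 1, -13/2, the continuity of g' gives the tridiagonal system
  2·m_0 + 8·m_1 + 2·m_2 = 6(Δ_1 - Δ_0) = 0
  2·m_1 + 8·m_2 + 2·m_3 = 6(Δ_2 - Δ_1) = -45
Natural end conditions: m_0 = m_3 = 0.
Solving: m_0 = 0, m_1 = 3/2, m_2 = -6, m_3 = 0.
On [1, 3], g(x) = 7 + 2·(x - 1) + 3/4·(x - 1)² - 5/8·(x - 1)³.
With (x - 1) = 2/3: g(5/3) = 229/27.

8.4815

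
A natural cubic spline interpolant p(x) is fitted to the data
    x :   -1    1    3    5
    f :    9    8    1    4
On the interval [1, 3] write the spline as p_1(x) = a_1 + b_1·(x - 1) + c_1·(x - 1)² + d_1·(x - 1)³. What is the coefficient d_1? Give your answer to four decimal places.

Write M_i for p''(x_i). With h_i = 2, 2, 2 and divided differences Δ_i = -1/2, -7/2, 3/2, the continuity of p' gives the tridiagonal system
  2·M_0 + 8·M_1 + 2·M_2 = 6(Δ_1 - Δ_0) = -18
  2·M_1 + 8·M_2 + 2·M_3 = 6(Δ_2 - Δ_1) = 30
Natural end conditions: M_0 = M_3 = 0.
Hence M_0 = 0, M_1 = -17/5, M_2 = 23/5, M_3 = 0.
On [1, 3], with p_1(x) = a_1 + b_1·(x - 1) + c_1·(x - 1)² + d_1·(x - 1)³: c_1 = M_1/2 = -17/10, d_1 = (M_2 - M_1)/(6h_1) = 2/3, b_1 = Δ_1 - h_1(2M_1 + M_2)/6 = -83/30.

0.6667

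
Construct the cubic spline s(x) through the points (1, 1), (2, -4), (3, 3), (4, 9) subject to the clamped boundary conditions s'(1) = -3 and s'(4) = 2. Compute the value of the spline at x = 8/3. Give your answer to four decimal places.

-0.1926

Let σ_i = s''(x_i). Step sizes h_i = 1, 1, 1; slopes of the chords Δ_i = (y_(i+1) - y_i)/h_i = -5, 7, 6.
  1·σ_0 + 4·σ_1 + 1·σ_2 = 6(Δ_1 - Δ_0) = 72
  1·σ_1 + 4·σ_2 + 1·σ_3 = 6(Δ_2 - Δ_1) = -6
Clamped end conditions give two more equations: 2h_0·σ_0 + h_0·σ_1 = 6(Δ_0 - s'(1)) = -12 and h_2·σ_2 + 2h_2·σ_3 = 6(s'(4) - Δ_2) = -24.
Forward elimination and back-substitution give σ_0 = -268/15, σ_1 = 356/15, σ_2 = -76/15, σ_3 = -142/15.
On [2, 3], s(x) = -4 - 1/15·(x - 2) + 178/15·(x - 2)² - 24/5·(x - 2)³.
With (x - 2) = 2/3: s(8/3) = -26/135.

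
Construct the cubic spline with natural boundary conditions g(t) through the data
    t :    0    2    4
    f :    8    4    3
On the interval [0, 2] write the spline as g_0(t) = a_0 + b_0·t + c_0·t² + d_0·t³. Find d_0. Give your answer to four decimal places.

0.0938

With M_i denoting the second derivative at x_i, h_i = 2, 2, and Δ_i = (y_(i+1) − y_i)/h_i = -2, -1/2:
  2·M_0 + 8·M_1 + 2·M_2 = 6(Δ_1 - Δ_0) = 9
Natural end conditions: M_0 = M_2 = 0.
Solving the tridiagonal system: M_0 = 0, M_1 = 9/8, M_2 = 0.
On [0, 2], with g_0(t) = a_0 + b_0·t + c_0·t² + d_0·t³: c_0 = M_0/2 = 0, d_0 = (M_1 - M_0)/(6h_0) = 3/32, b_0 = Δ_0 - h_0(2M_0 + M_1)/6 = -19/8.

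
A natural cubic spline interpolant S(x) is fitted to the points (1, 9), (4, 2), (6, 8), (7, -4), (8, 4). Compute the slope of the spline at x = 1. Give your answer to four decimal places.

-6.2960

Put M_i = S'' at the i-th knot. Here h = (3, 2, 1, 1) and Δ = (-7/3, 3, -12, 8), so the interior equations h_(i-1)·M_(i-1) + 2(h_(i-1)+h_i)·M_i + h_i·M_(i+1) = 6(Δ_i − Δ_(i-1)) read
  3·M_0 + 10·M_1 + 2·M_2 = 6(Δ_1 - Δ_0) = 32
  2·M_1 + 6·M_2 + 1·M_3 = 6(Δ_2 - Δ_1) = -90
  1·M_2 + 4·M_3 + 1·M_4 = 6(Δ_3 - Δ_2) = 120
Natural end conditions: M_0 = M_4 = 0.
Hence M_0 = 0, M_1 = 848/107, M_2 = -2528/107, M_3 = 3842/107, M_4 = 0.
On [1, 4], S'(x) = b_0 + 2c_0·(x - 1) + 3d_0·(x - 1)² with b_0 = Δ_0 - h_0(2M_0 + M_1)/6 = -2021/321, c_0 = M_0/2 = 0, d_0 = (M_1 - M_0)/(6h_0) = 424/963. So S'(1) = -2021/321.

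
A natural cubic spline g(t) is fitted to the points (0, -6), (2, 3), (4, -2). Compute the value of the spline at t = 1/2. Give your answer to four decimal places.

With M_i denoting the second derivative at x_i, h_i = 2, 2, and Δ_i = (y_(i+1) − y_i)/h_i = 9/2, -5/2:
  2·M_0 + 8·M_1 + 2·M_2 = 6(Δ_1 - Δ_0) = -42
Natural end conditions: M_0 = M_2 = 0.
Solving the tridiagonal system: M_0 = 0, M_1 = -21/4, M_2 = 0.
On [0, 2], g(t) = -6 + 25/4·t + 0·t² - 7/16·t³.
With t = 1/2: g(1/2) = -375/128.

-2.9297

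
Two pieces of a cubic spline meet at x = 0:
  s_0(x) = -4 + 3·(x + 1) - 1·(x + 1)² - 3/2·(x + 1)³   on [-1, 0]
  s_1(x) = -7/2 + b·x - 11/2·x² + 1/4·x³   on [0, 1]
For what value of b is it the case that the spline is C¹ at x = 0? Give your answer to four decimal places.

s_0'(x) = 3 - 2·(x + 1) - 9/2·(x + 1)², so s_0'(0) = -7/2. On the right, s_1'(0) = b, so b = -7/2.

-3.5000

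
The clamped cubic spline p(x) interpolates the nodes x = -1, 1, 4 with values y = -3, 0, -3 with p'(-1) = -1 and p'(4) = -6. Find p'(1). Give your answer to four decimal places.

Put M_i = p'' at the i-th knot. Here h = (2, 3) and Δ = (3/2, -1), so the interior equations h_(i-1)·M_(i-1) + 2(h_(i-1)+h_i)·M_i + h_i·M_(i+1) = 6(Δ_i − Δ_(i-1)) read
  2·M_0 + 10·M_1 + 3·M_2 = 6(Δ_1 - Δ_0) = -15
Clamped end conditions give two more equations: 2h_0·M_0 + h_0·M_1 = 6(Δ_0 - p'(-1)) = 15 and h_1·M_1 + 2h_1·M_2 = 6(p'(4) - Δ_1) = -30.
Solving the tridiagonal system: M_0 = 17/4, M_1 = -1, M_2 = -9/2.
On [1, 4], p'(x) = b_1 + 2c_1·(x - 1) + 3d_1·(x - 1)² with b_1 = Δ_1 - h_1(2M_1 + M_2)/6 = 9/4, c_1 = M_1/2 = -1/2, d_1 = (M_2 - M_1)/(6h_1) = -7/36. So p'(1) = 9/4.

2.2500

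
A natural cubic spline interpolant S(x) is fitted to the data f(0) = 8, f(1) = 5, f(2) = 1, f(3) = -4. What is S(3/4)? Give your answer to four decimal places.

Put m_i = S'' at the i-th knot. Here h = (1, 1, 1) and Δ = (-3, -4, -5), so the interior equations h_(i-1)·m_(i-1) + 2(h_(i-1)+h_i)·m_i + h_i·m_(i+1) = 6(Δ_i − Δ_(i-1)) read
  1·m_0 + 4·m_1 + 1·m_2 = 6(Δ_1 - Δ_0) = -6
  1·m_1 + 4·m_2 + 1·m_3 = 6(Δ_2 - Δ_1) = -6
Natural end conditions: m_0 = m_3 = 0.
Hence m_0 = 0, m_1 = -6/5, m_2 = -6/5, m_3 = 0.
On [0, 1], S(x) = 8 - 14/5·x + 0·x² - 1/5·x³.
With x = 3/4: S(3/4) = 1861/320.

5.8156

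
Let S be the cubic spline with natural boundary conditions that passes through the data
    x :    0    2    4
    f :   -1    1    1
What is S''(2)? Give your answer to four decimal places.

Write m_i for S''(x_i). With h_i = 2, 2 and divided differences Δ_i = 1, 0, the continuity of S' gives the tridiagonal system
  2·m_0 + 8·m_1 + 2·m_2 = 6(Δ_1 - Δ_0) = -6
Natural end conditions: m_0 = m_2 = 0.
Solving: m_0 = 0, m_1 = -3/4, m_2 = 0.

-0.7500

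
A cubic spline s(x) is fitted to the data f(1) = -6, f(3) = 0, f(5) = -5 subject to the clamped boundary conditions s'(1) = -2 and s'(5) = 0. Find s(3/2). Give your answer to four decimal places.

-5.7070

Write M_i for s''(x_i). With h_i = 2, 2 and divided differences Δ_i = 3, -5/2, the continuity of s' gives the tridiagonal system
  2·M_0 + 8·M_1 + 2·M_2 = 6(Δ_1 - Δ_0) = -33
Clamped end conditions give two more equations: 2h_0·M_0 + h_0·M_1 = 6(Δ_0 - s'(1)) = 30 and h_1·M_1 + 2h_1·M_2 = 6(s'(5) - Δ_1) = 15.
Solving the tridiagonal system: M_0 = 97/8, M_1 = -37/4, M_2 = 67/8.
On [1, 3], s(x) = -6 - 2·(x - 1) + 97/16·(x - 1)² - 57/32·(x - 1)³.
With (x - 1) = 1/2: s(3/2) = -1461/256.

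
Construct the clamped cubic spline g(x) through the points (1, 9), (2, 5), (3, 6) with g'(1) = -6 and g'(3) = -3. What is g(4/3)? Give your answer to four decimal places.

With m_i denoting the second derivative at x_i, h_i = 1, 1, and Δ_i = (y_(i+1) − y_i)/h_i = -4, 1:
  1·m_0 + 4·m_1 + 1·m_2 = 6(Δ_1 - Δ_0) = 30
Clamped end conditions give two more equations: 2h_0·m_0 + h_0·m_1 = 6(Δ_0 - g'(1)) = 12 and h_1·m_1 + 2h_1·m_2 = 6(g'(3) - Δ_1) = -24.
Hence m_0 = 0, m_1 = 12, m_2 = -18.
On [1, 2], g(x) = 9 - 6·(x - 1) + 0·(x - 1)² + 2·(x - 1)³.
With (x - 1) = 1/3: g(4/3) = 191/27.

7.0741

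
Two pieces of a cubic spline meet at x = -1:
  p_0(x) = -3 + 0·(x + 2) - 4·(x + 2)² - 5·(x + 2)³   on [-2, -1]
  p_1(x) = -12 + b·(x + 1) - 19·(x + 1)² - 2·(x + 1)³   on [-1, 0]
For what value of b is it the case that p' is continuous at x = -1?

-23

p_0'(x) = 0 - 8·(x + 2) - 15·(x + 2)², so p_0'(-1) = -23. On the right, p_1'(-1) = b, so b = -23.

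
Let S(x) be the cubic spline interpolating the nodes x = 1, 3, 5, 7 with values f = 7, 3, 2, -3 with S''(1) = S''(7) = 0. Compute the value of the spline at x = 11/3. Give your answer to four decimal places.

Put M_i = S'' at the i-th knot. Here h = (2, 2, 2) and Δ = (-2, -1/2, -5/2), so the interior equations h_(i-1)·M_(i-1) + 2(h_(i-1)+h_i)·M_i + h_i·M_(i+1) = 6(Δ_i − Δ_(i-1)) read
  2·M_0 + 8·M_1 + 2·M_2 = 6(Δ_1 - Δ_0) = 9
  2·M_1 + 8·M_2 + 2·M_3 = 6(Δ_2 - Δ_1) = -12
Natural end conditions: M_0 = M_3 = 0.
Hence M_0 = 0, M_1 = 8/5, M_2 = -19/10, M_3 = 0.
On [3, 5], S(x) = 3 - 14/15·(x - 3) + 4/5·(x - 3)² - 7/24·(x - 3)³.
With (x - 3) = 2/3: S(11/3) = 1072/405.

2.6469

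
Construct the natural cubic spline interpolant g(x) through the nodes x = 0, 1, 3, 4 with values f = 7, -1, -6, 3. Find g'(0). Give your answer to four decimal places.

-8.3125

Put σ_i = g'' at the i-th knot. Here h = (1, 2, 1) and Δ = (-8, -5/2, 9), so the interior equations h_(i-1)·σ_(i-1) + 2(h_(i-1)+h_i)·σ_i + h_i·σ_(i+1) = 6(Δ_i − Δ_(i-1)) read
  1·σ_0 + 6·σ_1 + 2·σ_2 = 6(Δ_1 - Δ_0) = 33
  2·σ_1 + 6·σ_2 + 1·σ_3 = 6(Δ_2 - Δ_1) = 69
Natural end conditions: σ_0 = σ_3 = 0.
Solving: σ_0 = 0, σ_1 = 15/8, σ_2 = 87/8, σ_3 = 0.
On [0, 1], g'(x) = b_0 + 2c_0·x + 3d_0·x² with b_0 = Δ_0 - h_0(2σ_0 + σ_1)/6 = -133/16, c_0 = σ_0/2 = 0, d_0 = (σ_1 - σ_0)/(6h_0) = 5/16. So g'(0) = -133/16.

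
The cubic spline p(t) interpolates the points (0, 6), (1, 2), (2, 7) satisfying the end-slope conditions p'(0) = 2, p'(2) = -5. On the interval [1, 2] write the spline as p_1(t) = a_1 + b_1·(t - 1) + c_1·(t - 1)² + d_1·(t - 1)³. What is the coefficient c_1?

17

Put σ_i = p'' at the i-th knot. Here h = (1, 1) and Δ = (-4, 5), so the interior equations h_(i-1)·σ_(i-1) + 2(h_(i-1)+h_i)·σ_i + h_i·σ_(i+1) = 6(Δ_i − Δ_(i-1)) read
  1·σ_0 + 4·σ_1 + 1·σ_2 = 6(Δ_1 - Δ_0) = 54
Clamped end conditions give two more equations: 2h_0·σ_0 + h_0·σ_1 = 6(Δ_0 - p'(0)) = -36 and h_1·σ_1 + 2h_1·σ_2 = 6(p'(2) - Δ_1) = -60.
Forward elimination and back-substitution give σ_0 = -35, σ_1 = 34, σ_2 = -47.
On [1, 2], with p_1(t) = a_1 + b_1·(t - 1) + c_1·(t - 1)² + d_1·(t - 1)³: c_1 = σ_1/2 = 17, d_1 = (σ_2 - σ_1)/(6h_1) = -27/2, b_1 = Δ_1 - h_1(2σ_1 + σ_2)/6 = 3/2.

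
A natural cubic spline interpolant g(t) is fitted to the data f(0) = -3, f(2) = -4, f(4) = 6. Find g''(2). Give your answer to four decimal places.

4.1250

Let m_i = g''(x_i). Step sizes h_i = 2, 2; slopes of the chords Δ_i = (y_(i+1) - y_i)/h_i = -1/2, 5.
  2·m_0 + 8·m_1 + 2·m_2 = 6(Δ_1 - Δ_0) = 33
Natural end conditions: m_0 = m_2 = 0.
Hence m_0 = 0, m_1 = 33/8, m_2 = 0.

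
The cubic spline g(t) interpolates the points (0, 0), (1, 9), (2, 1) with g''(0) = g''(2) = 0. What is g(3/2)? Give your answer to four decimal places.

6.5938

Put m_i = g'' at the i-th knot. Here h = (1, 1) and Δ = (9, -8), so the interior equations h_(i-1)·m_(i-1) + 2(h_(i-1)+h_i)·m_i + h_i·m_(i+1) = 6(Δ_i − Δ_(i-1)) read
  1·m_0 + 4·m_1 + 1·m_2 = 6(Δ_1 - Δ_0) = -102
Natural end conditions: m_0 = m_2 = 0.
Forward elimination and back-substitution give m_0 = 0, m_1 = -51/2, m_2 = 0.
On [1, 2], g(t) = 9 + 1/2·(t - 1) - 51/4·(t - 1)² + 17/4·(t - 1)³.
With (t - 1) = 1/2: g(3/2) = 211/32.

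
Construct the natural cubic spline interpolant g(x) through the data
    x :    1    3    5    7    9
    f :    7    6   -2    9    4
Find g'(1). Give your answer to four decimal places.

Write m_i for g''(x_i). With h_i = 2, 2, 2, 2 and divided differences Δ_i = -1/2, -4, 11/2, -5/2, the continuity of g' gives the tridiagonal system
  2·m_0 + 8·m_1 + 2·m_2 = 6(Δ_1 - Δ_0) = -21
  2·m_1 + 8·m_2 + 2·m_3 = 6(Δ_2 - Δ_1) = 57
  2·m_2 + 8·m_3 + 2·m_4 = 6(Δ_3 - Δ_2) = -48
Natural end conditions: m_0 = m_4 = 0.
Solving the tridiagonal system: m_0 = 0, m_1 = -591/112, m_2 = 297/28, m_3 = -969/112, m_4 = 0.
On [1, 3], g'(x) = b_0 + 2c_0·(x - 1) + 3d_0·(x - 1)² with b_0 = Δ_0 - h_0(2m_0 + m_1)/6 = 141/112, c_0 = m_0/2 = 0, d_0 = (m_1 - m_0)/(6h_0) = -197/448. So g'(1) = 141/112.

1.2589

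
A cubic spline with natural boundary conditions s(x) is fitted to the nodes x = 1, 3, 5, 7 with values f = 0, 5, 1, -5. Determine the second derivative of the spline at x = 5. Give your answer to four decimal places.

0.1000

Write M_i for s''(x_i). With h_i = 2, 2, 2 and divided differences Δ_i = 5/2, -2, -3, the continuity of s' gives the tridiagonal system
  2·M_0 + 8·M_1 + 2·M_2 = 6(Δ_1 - Δ_0) = -27
  2·M_1 + 8·M_2 + 2·M_3 = 6(Δ_2 - Δ_1) = -6
Natural end conditions: M_0 = M_3 = 0.
Forward elimination and back-substitution give M_0 = 0, M_1 = -17/5, M_2 = 1/10, M_3 = 0.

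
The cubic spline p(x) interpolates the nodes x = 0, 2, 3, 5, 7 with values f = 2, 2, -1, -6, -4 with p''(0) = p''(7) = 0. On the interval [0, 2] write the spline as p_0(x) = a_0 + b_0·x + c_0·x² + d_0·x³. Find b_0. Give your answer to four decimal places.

Let m_i = p''(x_i). Step sizes h_i = 2, 1, 2, 2; slopes of the chords Δ_i = (y_(i+1) - y_i)/h_i = 0, -3, -5/2, 1.
  2·m_0 + 6·m_1 + 1·m_2 = 6(Δ_1 - Δ_0) = -18
  1·m_1 + 6·m_2 + 2·m_3 = 6(Δ_2 - Δ_1) = 3
  2·m_2 + 8·m_3 + 2·m_4 = 6(Δ_3 - Δ_2) = 21
Natural end conditions: m_0 = m_4 = 0.
Solving the tridiagonal system: m_0 = 0, m_1 = -387/128, m_2 = 9/64, m_3 = 663/256, m_4 = 0.
On [0, 2], with p_0(x) = a_0 + b_0·x + c_0·x² + d_0·x³: c_0 = m_0/2 = 0, d_0 = (m_1 - m_0)/(6h_0) = -129/512, b_0 = Δ_0 - h_0(2m_0 + m_1)/6 = 129/128.

1.0078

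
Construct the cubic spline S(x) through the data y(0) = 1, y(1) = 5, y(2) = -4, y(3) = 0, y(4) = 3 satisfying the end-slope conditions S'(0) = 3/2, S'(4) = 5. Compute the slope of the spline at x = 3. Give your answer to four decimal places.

Put σ_i = S'' at the i-th knot. Here h = (1, 1, 1, 1) and Δ = (4, -9, 4, 3), so the interior equations h_(i-1)·σ_(i-1) + 2(h_(i-1)+h_i)·σ_i + h_i·σ_(i+1) = 6(Δ_i − Δ_(i-1)) read
  1·σ_0 + 4·σ_1 + 1·σ_2 = 6(Δ_1 - Δ_0) = -78
  1·σ_1 + 4·σ_2 + 1·σ_3 = 6(Δ_2 - Δ_1) = 78
  1·σ_2 + 4·σ_3 + 1·σ_4 = 6(Δ_3 - Δ_2) = -6
Clamped end conditions give two more equations: 2h_0·σ_0 + h_0·σ_1 = 6(Δ_0 - S'(0)) = 15 and h_3·σ_3 + 2h_3·σ_4 = 6(S'(4) - Δ_3) = 12.
Solving the tridiagonal system: σ_0 = 193/8, σ_1 = -133/4, σ_2 = 247/8, σ_3 = -49/4, σ_4 = 97/8.
On [3, 4], S'(x) = b_3 + 2c_3·(x - 3) + 3d_3·(x - 3)² with b_3 = Δ_3 - h_3(2σ_3 + σ_4)/6 = 81/16, c_3 = σ_3/2 = -49/8, d_3 = (σ_4 - σ_3)/(6h_3) = 65/16. So S'(3) = 81/16.

5.0625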